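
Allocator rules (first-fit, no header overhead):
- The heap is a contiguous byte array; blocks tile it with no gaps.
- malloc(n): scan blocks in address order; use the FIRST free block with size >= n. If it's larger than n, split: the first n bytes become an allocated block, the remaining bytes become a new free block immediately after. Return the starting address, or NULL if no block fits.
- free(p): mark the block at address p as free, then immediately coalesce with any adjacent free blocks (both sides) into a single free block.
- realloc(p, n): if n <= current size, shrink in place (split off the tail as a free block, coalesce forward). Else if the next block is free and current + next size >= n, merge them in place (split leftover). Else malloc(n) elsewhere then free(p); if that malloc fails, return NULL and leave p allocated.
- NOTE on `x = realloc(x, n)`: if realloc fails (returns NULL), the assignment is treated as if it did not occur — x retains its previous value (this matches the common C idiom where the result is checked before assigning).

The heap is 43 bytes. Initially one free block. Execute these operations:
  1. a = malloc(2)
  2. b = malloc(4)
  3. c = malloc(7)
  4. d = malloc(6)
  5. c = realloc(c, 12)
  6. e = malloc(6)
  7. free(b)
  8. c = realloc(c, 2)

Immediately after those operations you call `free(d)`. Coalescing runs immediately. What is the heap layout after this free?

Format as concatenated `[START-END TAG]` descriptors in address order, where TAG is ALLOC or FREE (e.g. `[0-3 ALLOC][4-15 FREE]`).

Op 1: a = malloc(2) -> a = 0; heap: [0-1 ALLOC][2-42 FREE]
Op 2: b = malloc(4) -> b = 2; heap: [0-1 ALLOC][2-5 ALLOC][6-42 FREE]
Op 3: c = malloc(7) -> c = 6; heap: [0-1 ALLOC][2-5 ALLOC][6-12 ALLOC][13-42 FREE]
Op 4: d = malloc(6) -> d = 13; heap: [0-1 ALLOC][2-5 ALLOC][6-12 ALLOC][13-18 ALLOC][19-42 FREE]
Op 5: c = realloc(c, 12) -> c = 19; heap: [0-1 ALLOC][2-5 ALLOC][6-12 FREE][13-18 ALLOC][19-30 ALLOC][31-42 FREE]
Op 6: e = malloc(6) -> e = 6; heap: [0-1 ALLOC][2-5 ALLOC][6-11 ALLOC][12-12 FREE][13-18 ALLOC][19-30 ALLOC][31-42 FREE]
Op 7: free(b) -> (freed b); heap: [0-1 ALLOC][2-5 FREE][6-11 ALLOC][12-12 FREE][13-18 ALLOC][19-30 ALLOC][31-42 FREE]
Op 8: c = realloc(c, 2) -> c = 19; heap: [0-1 ALLOC][2-5 FREE][6-11 ALLOC][12-12 FREE][13-18 ALLOC][19-20 ALLOC][21-42 FREE]
free(d): d = 13 -> block [13-18 ALLOC]; mark free, coalesce with adjacent free neighbors -> [0-1 ALLOC][2-5 FREE][6-11 ALLOC][12-18 FREE][19-20 ALLOC][21-42 FREE]

Answer: [0-1 ALLOC][2-5 FREE][6-11 ALLOC][12-18 FREE][19-20 ALLOC][21-42 FREE]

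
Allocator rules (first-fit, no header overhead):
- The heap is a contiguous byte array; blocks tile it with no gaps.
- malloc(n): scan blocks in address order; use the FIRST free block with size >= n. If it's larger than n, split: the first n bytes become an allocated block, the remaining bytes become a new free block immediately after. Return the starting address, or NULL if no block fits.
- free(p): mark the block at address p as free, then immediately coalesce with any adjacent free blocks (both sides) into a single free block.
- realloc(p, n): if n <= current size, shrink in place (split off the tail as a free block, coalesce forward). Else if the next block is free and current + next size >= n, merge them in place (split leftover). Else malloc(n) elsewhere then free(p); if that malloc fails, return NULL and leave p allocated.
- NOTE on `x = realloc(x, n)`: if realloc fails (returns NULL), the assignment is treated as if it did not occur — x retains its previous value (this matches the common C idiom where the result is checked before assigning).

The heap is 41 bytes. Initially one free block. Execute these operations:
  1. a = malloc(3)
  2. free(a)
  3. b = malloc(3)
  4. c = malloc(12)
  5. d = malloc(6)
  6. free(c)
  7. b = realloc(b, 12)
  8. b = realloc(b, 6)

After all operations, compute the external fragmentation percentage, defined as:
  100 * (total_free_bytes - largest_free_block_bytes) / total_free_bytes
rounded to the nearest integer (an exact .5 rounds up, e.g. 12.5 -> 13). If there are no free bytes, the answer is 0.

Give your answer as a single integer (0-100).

Answer: 31

Derivation:
Op 1: a = malloc(3) -> a = 0; heap: [0-2 ALLOC][3-40 FREE]
Op 2: free(a) -> (freed a); heap: [0-40 FREE]
Op 3: b = malloc(3) -> b = 0; heap: [0-2 ALLOC][3-40 FREE]
Op 4: c = malloc(12) -> c = 3; heap: [0-2 ALLOC][3-14 ALLOC][15-40 FREE]
Op 5: d = malloc(6) -> d = 15; heap: [0-2 ALLOC][3-14 ALLOC][15-20 ALLOC][21-40 FREE]
Op 6: free(c) -> (freed c); heap: [0-2 ALLOC][3-14 FREE][15-20 ALLOC][21-40 FREE]
Op 7: b = realloc(b, 12) -> b = 0; heap: [0-11 ALLOC][12-14 FREE][15-20 ALLOC][21-40 FREE]
Op 8: b = realloc(b, 6) -> b = 0; heap: [0-5 ALLOC][6-14 FREE][15-20 ALLOC][21-40 FREE]
Free blocks: [9 20] total_free=29 largest=20 -> 100*(29-20)/29 = 900/29 ≈ 31.034 -> rounds to 31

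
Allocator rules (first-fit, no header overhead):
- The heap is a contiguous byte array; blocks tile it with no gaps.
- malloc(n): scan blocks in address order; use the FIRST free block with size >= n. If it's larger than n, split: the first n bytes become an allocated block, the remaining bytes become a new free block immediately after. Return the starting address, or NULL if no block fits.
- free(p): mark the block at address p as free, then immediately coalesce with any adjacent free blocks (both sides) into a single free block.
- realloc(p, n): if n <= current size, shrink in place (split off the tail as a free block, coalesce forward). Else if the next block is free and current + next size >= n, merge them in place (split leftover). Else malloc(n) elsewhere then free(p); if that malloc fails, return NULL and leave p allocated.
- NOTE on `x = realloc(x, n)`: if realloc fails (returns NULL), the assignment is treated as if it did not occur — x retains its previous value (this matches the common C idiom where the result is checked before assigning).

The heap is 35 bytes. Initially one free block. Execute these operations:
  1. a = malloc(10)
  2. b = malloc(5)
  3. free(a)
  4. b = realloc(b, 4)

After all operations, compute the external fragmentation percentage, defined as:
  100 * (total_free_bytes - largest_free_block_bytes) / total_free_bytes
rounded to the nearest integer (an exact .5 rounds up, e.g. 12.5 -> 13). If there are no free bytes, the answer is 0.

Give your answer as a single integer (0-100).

Answer: 32

Derivation:
Op 1: a = malloc(10) -> a = 0; heap: [0-9 ALLOC][10-34 FREE]
Op 2: b = malloc(5) -> b = 10; heap: [0-9 ALLOC][10-14 ALLOC][15-34 FREE]
Op 3: free(a) -> (freed a); heap: [0-9 FREE][10-14 ALLOC][15-34 FREE]
Op 4: b = realloc(b, 4) -> b = 10; heap: [0-9 FREE][10-13 ALLOC][14-34 FREE]
Free blocks: [10 21] total_free=31 largest=21 -> 100*(31-21)/31 = 1000/31 ≈ 32.258 -> rounds to 32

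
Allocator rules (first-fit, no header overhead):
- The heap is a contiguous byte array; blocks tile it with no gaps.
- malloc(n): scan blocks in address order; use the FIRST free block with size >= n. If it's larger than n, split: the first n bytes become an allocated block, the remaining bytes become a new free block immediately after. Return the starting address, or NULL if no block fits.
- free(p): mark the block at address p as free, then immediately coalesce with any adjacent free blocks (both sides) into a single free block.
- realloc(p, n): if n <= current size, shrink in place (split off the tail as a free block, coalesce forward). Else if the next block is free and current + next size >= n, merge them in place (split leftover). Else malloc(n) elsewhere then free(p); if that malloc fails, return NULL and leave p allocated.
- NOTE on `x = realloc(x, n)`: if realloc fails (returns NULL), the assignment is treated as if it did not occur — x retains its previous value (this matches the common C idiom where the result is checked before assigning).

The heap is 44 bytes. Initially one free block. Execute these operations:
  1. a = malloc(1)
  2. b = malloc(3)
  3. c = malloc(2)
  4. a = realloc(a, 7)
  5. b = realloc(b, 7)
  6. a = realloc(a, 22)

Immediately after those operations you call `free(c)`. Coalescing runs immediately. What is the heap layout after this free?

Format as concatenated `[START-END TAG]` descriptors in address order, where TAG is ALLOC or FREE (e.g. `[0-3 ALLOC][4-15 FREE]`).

Op 1: a = malloc(1) -> a = 0; heap: [0-0 ALLOC][1-43 FREE]
Op 2: b = malloc(3) -> b = 1; heap: [0-0 ALLOC][1-3 ALLOC][4-43 FREE]
Op 3: c = malloc(2) -> c = 4; heap: [0-0 ALLOC][1-3 ALLOC][4-5 ALLOC][6-43 FREE]
Op 4: a = realloc(a, 7) -> a = 6; heap: [0-0 FREE][1-3 ALLOC][4-5 ALLOC][6-12 ALLOC][13-43 FREE]
Op 5: b = realloc(b, 7) -> b = 13; heap: [0-3 FREE][4-5 ALLOC][6-12 ALLOC][13-19 ALLOC][20-43 FREE]
Op 6: a = realloc(a, 22) -> a = 20; heap: [0-3 FREE][4-5 ALLOC][6-12 FREE][13-19 ALLOC][20-41 ALLOC][42-43 FREE]
free(c): c = 4 -> block [4-5 ALLOC]; mark free, coalesce with adjacent free neighbors -> [0-12 FREE][13-19 ALLOC][20-41 ALLOC][42-43 FREE]

Answer: [0-12 FREE][13-19 ALLOC][20-41 ALLOC][42-43 FREE]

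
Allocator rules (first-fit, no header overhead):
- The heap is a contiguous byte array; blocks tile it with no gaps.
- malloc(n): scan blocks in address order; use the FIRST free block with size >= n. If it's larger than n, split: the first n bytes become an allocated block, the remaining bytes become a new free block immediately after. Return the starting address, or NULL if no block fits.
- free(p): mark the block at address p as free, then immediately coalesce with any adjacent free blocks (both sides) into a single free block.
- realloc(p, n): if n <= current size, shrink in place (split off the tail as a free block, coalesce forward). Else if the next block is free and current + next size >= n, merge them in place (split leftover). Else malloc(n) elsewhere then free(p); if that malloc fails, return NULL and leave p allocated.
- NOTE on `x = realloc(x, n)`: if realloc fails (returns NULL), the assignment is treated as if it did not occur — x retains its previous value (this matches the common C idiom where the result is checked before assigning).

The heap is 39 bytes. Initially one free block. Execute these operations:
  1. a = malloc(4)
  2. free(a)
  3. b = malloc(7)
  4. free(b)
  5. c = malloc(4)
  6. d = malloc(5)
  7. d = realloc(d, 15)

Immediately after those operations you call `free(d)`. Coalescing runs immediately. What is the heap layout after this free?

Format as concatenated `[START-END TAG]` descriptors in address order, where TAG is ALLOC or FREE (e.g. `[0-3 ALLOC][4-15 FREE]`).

Answer: [0-3 ALLOC][4-38 FREE]

Derivation:
Op 1: a = malloc(4) -> a = 0; heap: [0-3 ALLOC][4-38 FREE]
Op 2: free(a) -> (freed a); heap: [0-38 FREE]
Op 3: b = malloc(7) -> b = 0; heap: [0-6 ALLOC][7-38 FREE]
Op 4: free(b) -> (freed b); heap: [0-38 FREE]
Op 5: c = malloc(4) -> c = 0; heap: [0-3 ALLOC][4-38 FREE]
Op 6: d = malloc(5) -> d = 4; heap: [0-3 ALLOC][4-8 ALLOC][9-38 FREE]
Op 7: d = realloc(d, 15) -> d = 4; heap: [0-3 ALLOC][4-18 ALLOC][19-38 FREE]
free(d): d = 4 -> block [4-18 ALLOC]; mark free, coalesce with adjacent free neighbors -> [0-3 ALLOC][4-38 FREE]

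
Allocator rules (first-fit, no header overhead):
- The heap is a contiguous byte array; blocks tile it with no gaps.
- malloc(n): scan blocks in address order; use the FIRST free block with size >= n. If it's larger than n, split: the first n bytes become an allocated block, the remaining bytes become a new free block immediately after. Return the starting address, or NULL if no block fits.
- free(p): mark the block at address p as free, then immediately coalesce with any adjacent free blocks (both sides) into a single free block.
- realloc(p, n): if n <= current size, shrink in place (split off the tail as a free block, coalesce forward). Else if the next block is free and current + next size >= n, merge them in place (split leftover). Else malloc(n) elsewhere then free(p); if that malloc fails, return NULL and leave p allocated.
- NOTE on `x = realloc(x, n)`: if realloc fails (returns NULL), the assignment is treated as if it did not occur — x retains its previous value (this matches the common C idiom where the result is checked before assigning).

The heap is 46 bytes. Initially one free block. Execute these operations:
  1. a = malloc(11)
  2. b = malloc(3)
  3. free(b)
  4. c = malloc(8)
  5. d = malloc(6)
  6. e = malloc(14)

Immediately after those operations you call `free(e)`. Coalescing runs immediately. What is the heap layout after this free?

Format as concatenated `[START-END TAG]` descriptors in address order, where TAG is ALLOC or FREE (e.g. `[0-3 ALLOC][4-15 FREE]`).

Op 1: a = malloc(11) -> a = 0; heap: [0-10 ALLOC][11-45 FREE]
Op 2: b = malloc(3) -> b = 11; heap: [0-10 ALLOC][11-13 ALLOC][14-45 FREE]
Op 3: free(b) -> (freed b); heap: [0-10 ALLOC][11-45 FREE]
Op 4: c = malloc(8) -> c = 11; heap: [0-10 ALLOC][11-18 ALLOC][19-45 FREE]
Op 5: d = malloc(6) -> d = 19; heap: [0-10 ALLOC][11-18 ALLOC][19-24 ALLOC][25-45 FREE]
Op 6: e = malloc(14) -> e = 25; heap: [0-10 ALLOC][11-18 ALLOC][19-24 ALLOC][25-38 ALLOC][39-45 FREE]
free(e): e = 25 -> block [25-38 ALLOC]; mark free, coalesce with adjacent free neighbors -> [0-10 ALLOC][11-18 ALLOC][19-24 ALLOC][25-45 FREE]

Answer: [0-10 ALLOC][11-18 ALLOC][19-24 ALLOC][25-45 FREE]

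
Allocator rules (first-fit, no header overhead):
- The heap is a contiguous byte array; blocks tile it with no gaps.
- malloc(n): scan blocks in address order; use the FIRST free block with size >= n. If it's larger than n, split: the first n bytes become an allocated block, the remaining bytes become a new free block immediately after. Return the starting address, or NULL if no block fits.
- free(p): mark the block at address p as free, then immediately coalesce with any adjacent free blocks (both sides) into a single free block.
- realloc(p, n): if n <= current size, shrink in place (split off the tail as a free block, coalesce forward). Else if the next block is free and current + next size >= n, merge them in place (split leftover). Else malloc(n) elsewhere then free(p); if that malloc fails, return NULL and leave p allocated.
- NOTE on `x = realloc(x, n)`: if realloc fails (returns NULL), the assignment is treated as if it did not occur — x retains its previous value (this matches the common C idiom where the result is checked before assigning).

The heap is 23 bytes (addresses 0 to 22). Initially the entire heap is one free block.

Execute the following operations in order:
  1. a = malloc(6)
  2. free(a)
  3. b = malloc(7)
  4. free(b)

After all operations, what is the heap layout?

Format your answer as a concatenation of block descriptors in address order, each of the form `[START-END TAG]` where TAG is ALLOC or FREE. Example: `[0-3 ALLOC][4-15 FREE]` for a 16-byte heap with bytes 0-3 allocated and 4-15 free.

Op 1: a = malloc(6) -> a = 0; heap: [0-5 ALLOC][6-22 FREE]
Op 2: free(a) -> (freed a); heap: [0-22 FREE]
Op 3: b = malloc(7) -> b = 0; heap: [0-6 ALLOC][7-22 FREE]
Op 4: free(b) -> (freed b); heap: [0-22 FREE]

Answer: [0-22 FREE]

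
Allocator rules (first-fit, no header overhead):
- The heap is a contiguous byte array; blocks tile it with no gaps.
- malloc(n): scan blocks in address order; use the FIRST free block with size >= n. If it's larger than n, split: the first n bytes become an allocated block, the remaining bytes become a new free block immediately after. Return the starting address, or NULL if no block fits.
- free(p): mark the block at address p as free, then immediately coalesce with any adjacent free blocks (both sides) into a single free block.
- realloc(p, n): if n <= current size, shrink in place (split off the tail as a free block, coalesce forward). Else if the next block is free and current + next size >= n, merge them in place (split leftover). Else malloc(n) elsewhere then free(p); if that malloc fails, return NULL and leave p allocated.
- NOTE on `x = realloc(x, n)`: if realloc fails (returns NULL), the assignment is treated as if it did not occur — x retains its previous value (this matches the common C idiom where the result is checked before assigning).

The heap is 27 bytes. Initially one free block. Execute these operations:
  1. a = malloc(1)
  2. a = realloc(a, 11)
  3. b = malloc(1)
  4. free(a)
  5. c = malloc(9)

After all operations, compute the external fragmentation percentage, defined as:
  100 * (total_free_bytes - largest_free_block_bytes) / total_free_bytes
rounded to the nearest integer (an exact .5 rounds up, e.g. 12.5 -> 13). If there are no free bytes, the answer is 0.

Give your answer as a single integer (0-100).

Answer: 12

Derivation:
Op 1: a = malloc(1) -> a = 0; heap: [0-0 ALLOC][1-26 FREE]
Op 2: a = realloc(a, 11) -> a = 0; heap: [0-10 ALLOC][11-26 FREE]
Op 3: b = malloc(1) -> b = 11; heap: [0-10 ALLOC][11-11 ALLOC][12-26 FREE]
Op 4: free(a) -> (freed a); heap: [0-10 FREE][11-11 ALLOC][12-26 FREE]
Op 5: c = malloc(9) -> c = 0; heap: [0-8 ALLOC][9-10 FREE][11-11 ALLOC][12-26 FREE]
Free blocks: [2 15] total_free=17 largest=15 -> 100*(17-15)/17 = 200/17 ≈ 11.765 -> rounds to 12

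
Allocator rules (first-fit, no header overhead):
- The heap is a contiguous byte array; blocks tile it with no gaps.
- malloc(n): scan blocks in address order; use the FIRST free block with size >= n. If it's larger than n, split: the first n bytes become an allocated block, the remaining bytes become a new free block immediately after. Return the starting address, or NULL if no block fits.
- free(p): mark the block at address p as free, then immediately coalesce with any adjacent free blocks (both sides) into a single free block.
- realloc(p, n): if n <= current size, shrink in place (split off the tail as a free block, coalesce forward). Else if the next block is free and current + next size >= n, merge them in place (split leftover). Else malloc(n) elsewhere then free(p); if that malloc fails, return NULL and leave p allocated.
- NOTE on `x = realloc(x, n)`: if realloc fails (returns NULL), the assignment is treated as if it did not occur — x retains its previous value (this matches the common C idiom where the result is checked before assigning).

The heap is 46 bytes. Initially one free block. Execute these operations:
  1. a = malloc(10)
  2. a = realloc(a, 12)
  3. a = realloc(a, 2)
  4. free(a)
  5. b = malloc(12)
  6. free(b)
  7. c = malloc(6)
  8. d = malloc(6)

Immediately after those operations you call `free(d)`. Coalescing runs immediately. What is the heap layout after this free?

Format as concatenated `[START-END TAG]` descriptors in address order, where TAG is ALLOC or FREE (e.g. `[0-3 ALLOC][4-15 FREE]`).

Op 1: a = malloc(10) -> a = 0; heap: [0-9 ALLOC][10-45 FREE]
Op 2: a = realloc(a, 12) -> a = 0; heap: [0-11 ALLOC][12-45 FREE]
Op 3: a = realloc(a, 2) -> a = 0; heap: [0-1 ALLOC][2-45 FREE]
Op 4: free(a) -> (freed a); heap: [0-45 FREE]
Op 5: b = malloc(12) -> b = 0; heap: [0-11 ALLOC][12-45 FREE]
Op 6: free(b) -> (freed b); heap: [0-45 FREE]
Op 7: c = malloc(6) -> c = 0; heap: [0-5 ALLOC][6-45 FREE]
Op 8: d = malloc(6) -> d = 6; heap: [0-5 ALLOC][6-11 ALLOC][12-45 FREE]
free(d): d = 6 -> block [6-11 ALLOC]; mark free, coalesce with adjacent free neighbors -> [0-5 ALLOC][6-45 FREE]

Answer: [0-5 ALLOC][6-45 FREE]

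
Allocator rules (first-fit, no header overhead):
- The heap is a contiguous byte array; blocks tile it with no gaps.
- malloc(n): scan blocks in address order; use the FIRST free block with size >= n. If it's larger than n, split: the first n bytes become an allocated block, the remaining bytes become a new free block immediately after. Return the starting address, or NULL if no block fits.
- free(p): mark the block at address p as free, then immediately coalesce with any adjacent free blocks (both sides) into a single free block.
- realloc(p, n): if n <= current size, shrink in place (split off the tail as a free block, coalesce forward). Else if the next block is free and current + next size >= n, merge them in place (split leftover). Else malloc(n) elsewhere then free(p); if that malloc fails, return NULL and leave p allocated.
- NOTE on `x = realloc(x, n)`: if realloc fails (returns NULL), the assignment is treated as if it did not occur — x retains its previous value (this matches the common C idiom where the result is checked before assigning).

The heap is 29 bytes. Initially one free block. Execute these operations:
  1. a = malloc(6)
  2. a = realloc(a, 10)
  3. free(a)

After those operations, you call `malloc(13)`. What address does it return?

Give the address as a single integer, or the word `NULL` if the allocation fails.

Op 1: a = malloc(6) -> a = 0; heap: [0-5 ALLOC][6-28 FREE]
Op 2: a = realloc(a, 10) -> a = 0; heap: [0-9 ALLOC][10-28 FREE]
Op 3: free(a) -> (freed a); heap: [0-28 FREE]
malloc(13): first-fit scan over [0-28 FREE] -> 0

Answer: 0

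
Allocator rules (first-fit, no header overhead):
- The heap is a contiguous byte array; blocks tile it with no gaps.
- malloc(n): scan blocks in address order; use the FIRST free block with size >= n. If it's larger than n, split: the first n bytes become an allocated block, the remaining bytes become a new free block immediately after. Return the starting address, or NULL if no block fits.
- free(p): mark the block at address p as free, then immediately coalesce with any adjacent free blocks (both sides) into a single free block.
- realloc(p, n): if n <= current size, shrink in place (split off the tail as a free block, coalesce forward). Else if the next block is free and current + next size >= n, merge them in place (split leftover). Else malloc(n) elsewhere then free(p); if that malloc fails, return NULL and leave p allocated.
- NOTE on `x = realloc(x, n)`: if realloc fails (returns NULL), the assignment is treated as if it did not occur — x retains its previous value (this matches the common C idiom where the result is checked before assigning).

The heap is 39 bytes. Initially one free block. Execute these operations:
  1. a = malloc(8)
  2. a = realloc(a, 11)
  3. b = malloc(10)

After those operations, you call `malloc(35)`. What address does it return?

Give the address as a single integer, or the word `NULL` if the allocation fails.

Answer: NULL

Derivation:
Op 1: a = malloc(8) -> a = 0; heap: [0-7 ALLOC][8-38 FREE]
Op 2: a = realloc(a, 11) -> a = 0; heap: [0-10 ALLOC][11-38 FREE]
Op 3: b = malloc(10) -> b = 11; heap: [0-10 ALLOC][11-20 ALLOC][21-38 FREE]
malloc(35): first-fit scan over [0-10 ALLOC][11-20 ALLOC][21-38 FREE] -> NULL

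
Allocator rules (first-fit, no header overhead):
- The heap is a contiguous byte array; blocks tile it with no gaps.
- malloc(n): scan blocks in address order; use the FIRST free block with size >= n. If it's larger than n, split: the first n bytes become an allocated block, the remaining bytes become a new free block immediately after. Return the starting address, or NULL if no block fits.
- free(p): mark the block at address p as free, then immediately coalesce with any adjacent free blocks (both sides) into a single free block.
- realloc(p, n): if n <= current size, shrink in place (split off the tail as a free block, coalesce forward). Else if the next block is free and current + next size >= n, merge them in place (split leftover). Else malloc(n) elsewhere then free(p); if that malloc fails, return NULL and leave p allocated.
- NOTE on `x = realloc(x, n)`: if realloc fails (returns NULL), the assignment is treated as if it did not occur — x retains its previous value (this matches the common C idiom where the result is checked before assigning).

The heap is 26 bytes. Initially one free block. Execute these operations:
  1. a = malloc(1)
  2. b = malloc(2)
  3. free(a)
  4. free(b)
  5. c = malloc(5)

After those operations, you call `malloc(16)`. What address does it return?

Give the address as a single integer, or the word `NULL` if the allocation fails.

Op 1: a = malloc(1) -> a = 0; heap: [0-0 ALLOC][1-25 FREE]
Op 2: b = malloc(2) -> b = 1; heap: [0-0 ALLOC][1-2 ALLOC][3-25 FREE]
Op 3: free(a) -> (freed a); heap: [0-0 FREE][1-2 ALLOC][3-25 FREE]
Op 4: free(b) -> (freed b); heap: [0-25 FREE]
Op 5: c = malloc(5) -> c = 0; heap: [0-4 ALLOC][5-25 FREE]
malloc(16): first-fit scan over [0-4 ALLOC][5-25 FREE] -> 5

Answer: 5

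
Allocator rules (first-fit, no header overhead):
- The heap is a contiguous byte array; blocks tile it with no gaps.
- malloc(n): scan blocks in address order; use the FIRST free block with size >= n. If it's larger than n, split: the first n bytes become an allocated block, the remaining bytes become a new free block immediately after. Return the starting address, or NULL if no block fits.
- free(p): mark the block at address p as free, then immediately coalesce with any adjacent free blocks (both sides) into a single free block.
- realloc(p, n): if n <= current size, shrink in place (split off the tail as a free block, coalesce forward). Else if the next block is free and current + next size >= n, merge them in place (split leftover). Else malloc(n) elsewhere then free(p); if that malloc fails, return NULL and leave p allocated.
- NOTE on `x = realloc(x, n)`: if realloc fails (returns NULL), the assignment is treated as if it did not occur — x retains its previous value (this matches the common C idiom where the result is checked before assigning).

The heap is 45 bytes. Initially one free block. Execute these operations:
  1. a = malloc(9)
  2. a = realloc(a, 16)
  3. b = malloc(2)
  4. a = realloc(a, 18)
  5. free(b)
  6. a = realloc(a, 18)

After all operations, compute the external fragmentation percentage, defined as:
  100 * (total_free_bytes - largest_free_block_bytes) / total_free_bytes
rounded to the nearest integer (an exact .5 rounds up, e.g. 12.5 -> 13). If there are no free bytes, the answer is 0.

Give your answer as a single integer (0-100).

Answer: 33

Derivation:
Op 1: a = malloc(9) -> a = 0; heap: [0-8 ALLOC][9-44 FREE]
Op 2: a = realloc(a, 16) -> a = 0; heap: [0-15 ALLOC][16-44 FREE]
Op 3: b = malloc(2) -> b = 16; heap: [0-15 ALLOC][16-17 ALLOC][18-44 FREE]
Op 4: a = realloc(a, 18) -> a = 18; heap: [0-15 FREE][16-17 ALLOC][18-35 ALLOC][36-44 FREE]
Op 5: free(b) -> (freed b); heap: [0-17 FREE][18-35 ALLOC][36-44 FREE]
Op 6: a = realloc(a, 18) -> a = 18; heap: [0-17 FREE][18-35 ALLOC][36-44 FREE]
Free blocks: [18 9] total_free=27 largest=18 -> 100*(27-18)/27 = 900/27 ≈ 33.333 -> rounds to 33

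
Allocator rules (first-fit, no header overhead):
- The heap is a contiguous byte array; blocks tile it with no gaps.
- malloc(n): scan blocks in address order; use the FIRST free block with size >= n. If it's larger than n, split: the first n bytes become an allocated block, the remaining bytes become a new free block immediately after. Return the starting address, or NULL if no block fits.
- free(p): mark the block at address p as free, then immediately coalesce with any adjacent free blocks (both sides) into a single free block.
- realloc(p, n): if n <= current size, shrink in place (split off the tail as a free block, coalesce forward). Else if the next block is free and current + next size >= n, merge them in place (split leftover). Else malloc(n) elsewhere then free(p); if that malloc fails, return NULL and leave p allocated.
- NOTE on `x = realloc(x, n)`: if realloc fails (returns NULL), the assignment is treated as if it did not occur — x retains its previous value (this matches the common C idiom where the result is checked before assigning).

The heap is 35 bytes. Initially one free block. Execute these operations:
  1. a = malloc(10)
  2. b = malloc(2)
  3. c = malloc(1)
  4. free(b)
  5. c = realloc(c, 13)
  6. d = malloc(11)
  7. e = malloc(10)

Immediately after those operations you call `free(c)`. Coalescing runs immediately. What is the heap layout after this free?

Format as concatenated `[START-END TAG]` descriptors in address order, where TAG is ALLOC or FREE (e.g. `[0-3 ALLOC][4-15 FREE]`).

Answer: [0-9 ALLOC][10-24 FREE][25-34 ALLOC]

Derivation:
Op 1: a = malloc(10) -> a = 0; heap: [0-9 ALLOC][10-34 FREE]
Op 2: b = malloc(2) -> b = 10; heap: [0-9 ALLOC][10-11 ALLOC][12-34 FREE]
Op 3: c = malloc(1) -> c = 12; heap: [0-9 ALLOC][10-11 ALLOC][12-12 ALLOC][13-34 FREE]
Op 4: free(b) -> (freed b); heap: [0-9 ALLOC][10-11 FREE][12-12 ALLOC][13-34 FREE]
Op 5: c = realloc(c, 13) -> c = 12; heap: [0-9 ALLOC][10-11 FREE][12-24 ALLOC][25-34 FREE]
Op 6: d = malloc(11) -> d = NULL; heap: [0-9 ALLOC][10-11 FREE][12-24 ALLOC][25-34 FREE]
Op 7: e = malloc(10) -> e = 25; heap: [0-9 ALLOC][10-11 FREE][12-24 ALLOC][25-34 ALLOC]
free(c): c = 12 -> block [12-24 ALLOC]; mark free, coalesce with adjacent free neighbors -> [0-9 ALLOC][10-24 FREE][25-34 ALLOC]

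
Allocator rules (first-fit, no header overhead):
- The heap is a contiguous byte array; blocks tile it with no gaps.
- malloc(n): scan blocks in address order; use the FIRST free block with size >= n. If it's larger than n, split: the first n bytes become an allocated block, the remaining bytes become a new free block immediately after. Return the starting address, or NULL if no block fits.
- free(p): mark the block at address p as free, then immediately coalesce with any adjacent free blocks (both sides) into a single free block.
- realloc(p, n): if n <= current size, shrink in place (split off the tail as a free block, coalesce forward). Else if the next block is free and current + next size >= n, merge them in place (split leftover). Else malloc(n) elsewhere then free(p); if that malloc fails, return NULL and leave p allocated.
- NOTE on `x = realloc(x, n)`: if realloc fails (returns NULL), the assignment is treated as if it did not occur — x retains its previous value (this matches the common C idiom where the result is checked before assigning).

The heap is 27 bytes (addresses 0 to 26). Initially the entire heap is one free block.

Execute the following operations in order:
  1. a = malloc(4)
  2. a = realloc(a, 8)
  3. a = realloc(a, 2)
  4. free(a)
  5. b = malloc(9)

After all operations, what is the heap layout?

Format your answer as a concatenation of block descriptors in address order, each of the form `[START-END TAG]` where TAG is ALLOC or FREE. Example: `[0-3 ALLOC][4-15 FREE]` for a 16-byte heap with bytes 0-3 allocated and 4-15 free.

Op 1: a = malloc(4) -> a = 0; heap: [0-3 ALLOC][4-26 FREE]
Op 2: a = realloc(a, 8) -> a = 0; heap: [0-7 ALLOC][8-26 FREE]
Op 3: a = realloc(a, 2) -> a = 0; heap: [0-1 ALLOC][2-26 FREE]
Op 4: free(a) -> (freed a); heap: [0-26 FREE]
Op 5: b = malloc(9) -> b = 0; heap: [0-8 ALLOC][9-26 FREE]

Answer: [0-8 ALLOC][9-26 FREE]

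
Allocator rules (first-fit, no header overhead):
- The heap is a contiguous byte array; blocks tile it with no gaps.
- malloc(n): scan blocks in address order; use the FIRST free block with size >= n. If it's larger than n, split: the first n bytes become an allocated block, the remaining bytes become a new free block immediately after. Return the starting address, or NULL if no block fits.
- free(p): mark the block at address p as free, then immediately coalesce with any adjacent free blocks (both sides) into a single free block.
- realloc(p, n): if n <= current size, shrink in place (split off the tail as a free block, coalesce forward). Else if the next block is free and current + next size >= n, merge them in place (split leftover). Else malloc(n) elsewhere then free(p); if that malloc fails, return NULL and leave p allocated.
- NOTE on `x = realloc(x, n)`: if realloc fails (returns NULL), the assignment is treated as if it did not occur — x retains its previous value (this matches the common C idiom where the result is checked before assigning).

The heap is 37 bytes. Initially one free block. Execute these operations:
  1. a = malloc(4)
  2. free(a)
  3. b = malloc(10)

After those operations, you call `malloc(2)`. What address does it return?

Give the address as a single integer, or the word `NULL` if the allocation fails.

Op 1: a = malloc(4) -> a = 0; heap: [0-3 ALLOC][4-36 FREE]
Op 2: free(a) -> (freed a); heap: [0-36 FREE]
Op 3: b = malloc(10) -> b = 0; heap: [0-9 ALLOC][10-36 FREE]
malloc(2): first-fit scan over [0-9 ALLOC][10-36 FREE] -> 10

Answer: 10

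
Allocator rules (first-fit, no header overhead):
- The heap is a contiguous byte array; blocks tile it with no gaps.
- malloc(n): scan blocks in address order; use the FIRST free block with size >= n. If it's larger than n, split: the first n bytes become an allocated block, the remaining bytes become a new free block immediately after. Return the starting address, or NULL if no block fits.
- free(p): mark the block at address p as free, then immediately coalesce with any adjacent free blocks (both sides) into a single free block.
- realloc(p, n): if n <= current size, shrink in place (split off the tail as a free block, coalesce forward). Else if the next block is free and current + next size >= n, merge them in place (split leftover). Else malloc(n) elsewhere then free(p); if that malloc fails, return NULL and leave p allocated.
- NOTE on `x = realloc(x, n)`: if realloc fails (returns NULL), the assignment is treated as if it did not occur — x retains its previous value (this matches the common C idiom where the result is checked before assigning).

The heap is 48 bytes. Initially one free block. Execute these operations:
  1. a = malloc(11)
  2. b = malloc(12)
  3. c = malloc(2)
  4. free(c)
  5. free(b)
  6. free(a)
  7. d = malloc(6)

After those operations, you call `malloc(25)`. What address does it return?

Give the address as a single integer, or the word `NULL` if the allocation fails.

Answer: 6

Derivation:
Op 1: a = malloc(11) -> a = 0; heap: [0-10 ALLOC][11-47 FREE]
Op 2: b = malloc(12) -> b = 11; heap: [0-10 ALLOC][11-22 ALLOC][23-47 FREE]
Op 3: c = malloc(2) -> c = 23; heap: [0-10 ALLOC][11-22 ALLOC][23-24 ALLOC][25-47 FREE]
Op 4: free(c) -> (freed c); heap: [0-10 ALLOC][11-22 ALLOC][23-47 FREE]
Op 5: free(b) -> (freed b); heap: [0-10 ALLOC][11-47 FREE]
Op 6: free(a) -> (freed a); heap: [0-47 FREE]
Op 7: d = malloc(6) -> d = 0; heap: [0-5 ALLOC][6-47 FREE]
malloc(25): first-fit scan over [0-5 ALLOC][6-47 FREE] -> 6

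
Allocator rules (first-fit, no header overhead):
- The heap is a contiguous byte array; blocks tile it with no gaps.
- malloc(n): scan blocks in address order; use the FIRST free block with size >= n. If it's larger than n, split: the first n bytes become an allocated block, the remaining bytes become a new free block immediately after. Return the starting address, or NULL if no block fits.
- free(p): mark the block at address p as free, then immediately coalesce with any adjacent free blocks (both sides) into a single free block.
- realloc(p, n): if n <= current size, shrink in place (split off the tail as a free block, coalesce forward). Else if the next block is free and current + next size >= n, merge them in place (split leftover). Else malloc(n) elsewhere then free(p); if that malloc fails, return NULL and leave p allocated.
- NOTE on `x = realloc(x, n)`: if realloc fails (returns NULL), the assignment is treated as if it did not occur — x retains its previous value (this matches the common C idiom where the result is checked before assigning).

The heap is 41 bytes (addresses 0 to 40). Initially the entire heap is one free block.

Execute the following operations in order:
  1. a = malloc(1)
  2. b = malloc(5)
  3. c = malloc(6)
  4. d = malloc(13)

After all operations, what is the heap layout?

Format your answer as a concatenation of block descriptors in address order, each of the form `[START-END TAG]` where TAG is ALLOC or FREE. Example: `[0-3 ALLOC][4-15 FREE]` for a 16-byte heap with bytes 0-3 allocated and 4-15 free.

Answer: [0-0 ALLOC][1-5 ALLOC][6-11 ALLOC][12-24 ALLOC][25-40 FREE]

Derivation:
Op 1: a = malloc(1) -> a = 0; heap: [0-0 ALLOC][1-40 FREE]
Op 2: b = malloc(5) -> b = 1; heap: [0-0 ALLOC][1-5 ALLOC][6-40 FREE]
Op 3: c = malloc(6) -> c = 6; heap: [0-0 ALLOC][1-5 ALLOC][6-11 ALLOC][12-40 FREE]
Op 4: d = malloc(13) -> d = 12; heap: [0-0 ALLOC][1-5 ALLOC][6-11 ALLOC][12-24 ALLOC][25-40 FREE]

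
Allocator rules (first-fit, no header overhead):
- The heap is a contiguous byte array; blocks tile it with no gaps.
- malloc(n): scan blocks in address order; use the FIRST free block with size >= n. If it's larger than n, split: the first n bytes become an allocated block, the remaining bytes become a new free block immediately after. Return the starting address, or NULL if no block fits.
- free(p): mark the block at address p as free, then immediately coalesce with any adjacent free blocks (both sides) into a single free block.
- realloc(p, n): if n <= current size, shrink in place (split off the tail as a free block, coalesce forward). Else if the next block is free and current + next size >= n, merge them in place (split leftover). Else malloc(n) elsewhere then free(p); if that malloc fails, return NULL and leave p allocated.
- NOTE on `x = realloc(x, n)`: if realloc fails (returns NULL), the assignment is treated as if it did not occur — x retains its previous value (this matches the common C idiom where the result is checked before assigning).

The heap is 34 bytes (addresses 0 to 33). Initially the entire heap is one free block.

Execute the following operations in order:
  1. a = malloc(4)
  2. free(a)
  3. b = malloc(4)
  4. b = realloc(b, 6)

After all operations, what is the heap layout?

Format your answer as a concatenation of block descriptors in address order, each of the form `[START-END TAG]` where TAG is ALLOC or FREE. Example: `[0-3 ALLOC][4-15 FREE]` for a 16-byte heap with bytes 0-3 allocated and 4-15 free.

Op 1: a = malloc(4) -> a = 0; heap: [0-3 ALLOC][4-33 FREE]
Op 2: free(a) -> (freed a); heap: [0-33 FREE]
Op 3: b = malloc(4) -> b = 0; heap: [0-3 ALLOC][4-33 FREE]
Op 4: b = realloc(b, 6) -> b = 0; heap: [0-5 ALLOC][6-33 FREE]

Answer: [0-5 ALLOC][6-33 FREE]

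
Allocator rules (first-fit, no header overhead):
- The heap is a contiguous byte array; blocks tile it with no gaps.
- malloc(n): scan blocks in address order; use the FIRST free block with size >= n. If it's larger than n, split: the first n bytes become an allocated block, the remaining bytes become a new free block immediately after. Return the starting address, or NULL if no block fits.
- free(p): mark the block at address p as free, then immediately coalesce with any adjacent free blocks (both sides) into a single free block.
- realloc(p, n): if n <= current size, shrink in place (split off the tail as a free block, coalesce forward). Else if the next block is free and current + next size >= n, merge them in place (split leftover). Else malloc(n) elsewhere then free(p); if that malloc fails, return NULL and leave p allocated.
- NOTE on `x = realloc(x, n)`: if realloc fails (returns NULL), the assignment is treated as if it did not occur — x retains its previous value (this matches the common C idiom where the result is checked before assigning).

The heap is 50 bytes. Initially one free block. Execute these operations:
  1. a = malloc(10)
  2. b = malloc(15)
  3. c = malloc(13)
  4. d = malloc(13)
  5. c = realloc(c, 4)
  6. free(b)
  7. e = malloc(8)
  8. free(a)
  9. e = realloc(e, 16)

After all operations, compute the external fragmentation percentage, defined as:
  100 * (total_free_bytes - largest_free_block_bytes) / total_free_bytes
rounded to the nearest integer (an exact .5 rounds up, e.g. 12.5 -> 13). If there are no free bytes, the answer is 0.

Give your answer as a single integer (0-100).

Op 1: a = malloc(10) -> a = 0; heap: [0-9 ALLOC][10-49 FREE]
Op 2: b = malloc(15) -> b = 10; heap: [0-9 ALLOC][10-24 ALLOC][25-49 FREE]
Op 3: c = malloc(13) -> c = 25; heap: [0-9 ALLOC][10-24 ALLOC][25-37 ALLOC][38-49 FREE]
Op 4: d = malloc(13) -> d = NULL; heap: [0-9 ALLOC][10-24 ALLOC][25-37 ALLOC][38-49 FREE]
Op 5: c = realloc(c, 4) -> c = 25; heap: [0-9 ALLOC][10-24 ALLOC][25-28 ALLOC][29-49 FREE]
Op 6: free(b) -> (freed b); heap: [0-9 ALLOC][10-24 FREE][25-28 ALLOC][29-49 FREE]
Op 7: e = malloc(8) -> e = 10; heap: [0-9 ALLOC][10-17 ALLOC][18-24 FREE][25-28 ALLOC][29-49 FREE]
Op 8: free(a) -> (freed a); heap: [0-9 FREE][10-17 ALLOC][18-24 FREE][25-28 ALLOC][29-49 FREE]
Op 9: e = realloc(e, 16) -> e = 29; heap: [0-24 FREE][25-28 ALLOC][29-44 ALLOC][45-49 FREE]
Free blocks: [25 5] total_free=30 largest=25 -> 100*(30-25)/30 = 500/30 ≈ 16.667 -> rounds to 17

Answer: 17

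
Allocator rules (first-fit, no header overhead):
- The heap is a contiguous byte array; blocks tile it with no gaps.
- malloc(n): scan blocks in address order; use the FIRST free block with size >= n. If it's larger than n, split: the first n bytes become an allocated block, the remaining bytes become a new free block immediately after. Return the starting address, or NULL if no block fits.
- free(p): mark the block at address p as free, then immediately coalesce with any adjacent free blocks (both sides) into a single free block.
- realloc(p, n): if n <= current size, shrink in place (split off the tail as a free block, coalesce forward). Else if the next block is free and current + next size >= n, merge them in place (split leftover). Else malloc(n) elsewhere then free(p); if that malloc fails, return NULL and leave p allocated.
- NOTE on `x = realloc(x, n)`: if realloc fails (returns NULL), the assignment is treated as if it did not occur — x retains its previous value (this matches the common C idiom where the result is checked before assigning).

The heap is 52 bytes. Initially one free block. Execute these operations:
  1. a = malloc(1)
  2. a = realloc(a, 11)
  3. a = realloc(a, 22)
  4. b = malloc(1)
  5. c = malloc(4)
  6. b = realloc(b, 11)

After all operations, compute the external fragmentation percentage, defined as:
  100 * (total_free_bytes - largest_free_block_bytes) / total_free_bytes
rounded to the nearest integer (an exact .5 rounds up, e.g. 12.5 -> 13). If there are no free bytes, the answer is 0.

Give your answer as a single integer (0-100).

Answer: 7

Derivation:
Op 1: a = malloc(1) -> a = 0; heap: [0-0 ALLOC][1-51 FREE]
Op 2: a = realloc(a, 11) -> a = 0; heap: [0-10 ALLOC][11-51 FREE]
Op 3: a = realloc(a, 22) -> a = 0; heap: [0-21 ALLOC][22-51 FREE]
Op 4: b = malloc(1) -> b = 22; heap: [0-21 ALLOC][22-22 ALLOC][23-51 FREE]
Op 5: c = malloc(4) -> c = 23; heap: [0-21 ALLOC][22-22 ALLOC][23-26 ALLOC][27-51 FREE]
Op 6: b = realloc(b, 11) -> b = 27; heap: [0-21 ALLOC][22-22 FREE][23-26 ALLOC][27-37 ALLOC][38-51 FREE]
Free blocks: [1 14] total_free=15 largest=14 -> 100*(15-14)/15 = 100/15 ≈ 6.667 -> rounds to 7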